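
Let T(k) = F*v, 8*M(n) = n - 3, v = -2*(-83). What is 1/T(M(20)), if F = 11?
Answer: 1/1826 ≈ 0.00054764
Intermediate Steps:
v = 166
M(n) = -3/8 + n/8 (M(n) = (n - 3)/8 = (-3 + n)/8 = -3/8 + n/8)
T(k) = 1826 (T(k) = 11*166 = 1826)
1/T(M(20)) = 1/1826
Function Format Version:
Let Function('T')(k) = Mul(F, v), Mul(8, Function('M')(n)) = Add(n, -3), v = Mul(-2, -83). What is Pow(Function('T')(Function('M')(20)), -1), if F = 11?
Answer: Rational(1, 1826) ≈ 0.00054764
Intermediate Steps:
v = 166
Function('M')(n) = Add(Rational(-3, 8), Mul(Rational(1, 8), n)) (Function('M')(n) = Mul(Rational(1, 8), Add(n, -3)) = Mul(Rational(1, 8), Add(-3, n)) = Add(Rational(-3, 8), Mul(Rational(1, 8), n)))
Function('T')(k) = 1826 (Function('T')(k) = Mul(11, 166) = 1826)
Pow(Function('T')(Function('M')(20)), -1) = Pow(1826, -1) = Rational(1, 1826)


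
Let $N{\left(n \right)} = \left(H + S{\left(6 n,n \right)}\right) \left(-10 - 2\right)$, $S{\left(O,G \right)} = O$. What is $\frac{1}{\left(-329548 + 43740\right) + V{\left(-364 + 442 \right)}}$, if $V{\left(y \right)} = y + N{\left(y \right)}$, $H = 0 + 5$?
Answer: $- \frac{1}{291406} \approx -3.4316 \cdot 10^{-6}$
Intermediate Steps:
$H = 5$
$N{\left(n \right)} = -60 - 72 n$ ($N{\left(n \right)} = \left(5 + 6 n\right) \left(-10 - 2\right) = \left(5 + 6 n\right) \left(-12\right) = -60 - 72 n$)
$V{\left(y \right)} = -60 - 71 y$ ($V{\left(y \right)} = y - \left(60 + 72 y\right) = -60 - 71 y$)
$\frac{1}{\left(-329548 + 43740\right) + V{\left(-364 + 442 \right)}} = \frac{1}{\left(-329548 + 43740\right) - \left(60 + 71 \left(-364 + 442\right)\right)} = \frac{1}{-285808 - 5598} = \frac{1}{-291406} = - \frac{1}{291406}$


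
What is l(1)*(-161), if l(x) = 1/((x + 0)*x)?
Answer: -161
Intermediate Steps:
l(x) = x⁻² (l(x) = 1/(x*x) = x⁻²)
l(1)*(-161) = -161/1² = 1*(-161) = -161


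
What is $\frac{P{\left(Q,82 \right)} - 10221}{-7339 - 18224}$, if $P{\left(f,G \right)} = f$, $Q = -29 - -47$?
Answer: $\frac{3401}{8521} \approx 0.39913$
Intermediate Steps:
$Q = 18$ ($Q = -29 + 47 = 18$)
$\frac{P{\left(Q,82 \right)} - 10221}{-7339 - 18224} = \frac{18 - 10221}{-7339 - 18224} = - \frac{10203}{-25563} = \left(-10203\right) \left(- \frac{1}{25563}\right) = \frac{3401}{8521}$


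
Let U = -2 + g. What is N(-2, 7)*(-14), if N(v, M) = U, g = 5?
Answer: -42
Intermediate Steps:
U = 3 (U = -2 + 5 = 3)
N(v, M) = 3
N(-2, 7)*(-14) = 3*(-14) = -42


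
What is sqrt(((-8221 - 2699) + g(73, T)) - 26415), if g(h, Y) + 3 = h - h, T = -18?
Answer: 7*I*sqrt(762) ≈ 193.23*I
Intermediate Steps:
g(h, Y) = -3 (g(h, Y) = -3 + (h - h) = -3 + 0 = -3)
sqrt(((-8221 - 2699) + g(73, T)) - 26415) = sqrt(((-8221 - 2699) - 3) - 26415) = sqrt((-10920 - 3) - 26415) = sqrt(-10923 - 26415) = sqrt(-37338) = 7*I*sqrt(762)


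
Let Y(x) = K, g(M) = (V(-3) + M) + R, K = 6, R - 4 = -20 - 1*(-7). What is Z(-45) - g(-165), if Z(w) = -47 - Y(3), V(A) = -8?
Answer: 129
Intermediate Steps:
R = -9 (R = 4 + (-20 - 1*(-7)) = 4 + (-20 + 7) = 4 - 13 = -9)
g(M) = -17 + M (g(M) = (-8 + M) - 9 = -17 + M)
Y(x) = 6
Z(w) = -53 (Z(w) = -47 - 1*6 = -47 - 6 = -53)
Z(-45) - g(-165) = -53 - (-17 - 165) = -53 - 1*(-182) = -53 + 182 = 129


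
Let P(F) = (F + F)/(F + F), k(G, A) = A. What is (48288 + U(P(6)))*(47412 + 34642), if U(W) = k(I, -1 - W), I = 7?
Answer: 3962059444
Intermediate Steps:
P(F) = 1 (P(F) = (2*F)/((2*F)) = (2*F)*(1/(2*F)) = 1)
U(W) = -1 - W
(48288 + U(P(6)))*(47412 + 34642) = (48288 + (-1 - 1*1))*(47412 + 34642) = (48288 + (-1 - 1))*82054 = (48288 - 2)*82054 = 48286*82054 = 3962059444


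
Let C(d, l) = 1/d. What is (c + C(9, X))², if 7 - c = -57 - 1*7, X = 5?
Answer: 409600/81 ≈ 5056.8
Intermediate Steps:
c = 71 (c = 7 - (-57 - 1*7) = 7 - (-57 - 7) = 7 - 1*(-64) = 7 + 64 = 71)
(c + C(9, X))² = (71 + 1/9)² = (71 + ⅑)² = (640/9)² = 409600/81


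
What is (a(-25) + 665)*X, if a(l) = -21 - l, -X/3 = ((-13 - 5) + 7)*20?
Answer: 441540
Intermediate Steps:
X = 660 (X = -3*((-13 - 5) + 7)*20 = -3*(-18 + 7)*20 = -(-33)*20 = -3*(-220) = 660)
(a(-25) + 665)*X = ((-21 - 1*(-25)) + 665)*660 = ((-21 + 25) + 665)*660 = (4 + 665)*660 = 669*660 = 441540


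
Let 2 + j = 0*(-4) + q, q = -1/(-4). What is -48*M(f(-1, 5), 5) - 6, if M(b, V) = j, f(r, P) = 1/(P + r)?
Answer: 78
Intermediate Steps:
q = 1/4 (q = -1*(-1/4) = 1/4 ≈ 0.25000)
j = -7/4 (j = -2 + (0*(-4) + 1/4) = -2 + (0 + 1/4) = -2 + 1/4 = -7/4 ≈ -1.7500)
M(b, V) = -7/4
-48*M(f(-1, 5), 5) - 6 = -48*(-7/4) - 6 = 84 - 6 = 78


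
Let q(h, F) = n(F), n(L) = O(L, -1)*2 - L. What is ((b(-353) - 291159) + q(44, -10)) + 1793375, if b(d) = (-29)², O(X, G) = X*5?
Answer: 1502967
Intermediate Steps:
O(X, G) = 5*X
b(d) = 841
n(L) = 9*L (n(L) = (5*L)*2 - L = 10*L - L = 9*L)
q(h, F) = 9*F
((b(-353) - 291159) + q(44, -10)) + 1793375 = ((841 - 291159) + 9*(-10)) + 1793375 = (-290318 - 90) + 1793375 = -290408 + 1793375 = 1502967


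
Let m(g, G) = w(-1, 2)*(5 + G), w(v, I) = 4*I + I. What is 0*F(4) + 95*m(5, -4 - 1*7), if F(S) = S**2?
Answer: -5700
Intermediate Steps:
w(v, I) = 5*I
m(g, G) = 50 + 10*G (m(g, G) = (5*2)*(5 + G) = 10*(5 + G) = 50 + 10*G)
0*F(4) + 95*m(5, -4 - 1*7) = 0*4**2 + 95*(50 + 10*(-4 - 1*7)) = 0*16 + 95*(50 + 10*(-4 - 7)) = 0 + 95*(50 + 10*(-11)) = 0 + 95*(50 - 110) = 0 + 95*(-60) = 0 - 5700 = -5700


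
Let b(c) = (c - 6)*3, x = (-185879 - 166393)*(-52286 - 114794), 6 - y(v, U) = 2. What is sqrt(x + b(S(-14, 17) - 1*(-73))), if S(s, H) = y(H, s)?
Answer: 3*sqrt(6539733997) ≈ 2.4261e+5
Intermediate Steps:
y(v, U) = 4 (y(v, U) = 6 - 1*2 = 6 - 2 = 4)
S(s, H) = 4
x = 58857605760 (x = -352272*(-167080) = 58857605760)
b(c) = -18 + 3*c (b(c) = (-6 + c)*3 = -18 + 3*c)
sqrt(x + b(S(-14, 17) - 1*(-73))) = sqrt(58857605760 + (-18 + 3*(4 - 1*(-73)))) = sqrt(58857605760 + (-18 + 3*(4 + 73))) = sqrt(58857605760 + (-18 + 3*77)) = sqrt(58857605760 + (-18 + 231)) = sqrt(58857605760 + 213) = sqrt(58857605973) = 3*sqrt(6539733997)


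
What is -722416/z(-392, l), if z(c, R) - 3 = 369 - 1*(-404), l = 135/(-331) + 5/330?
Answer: -90302/97 ≈ -930.95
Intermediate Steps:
l = -8579/21846 (l = 135*(-1/331) + 5*(1/330) = -135/331 + 1/66 = -8579/21846 ≈ -0.39270)
z(c, R) = 776 (z(c, R) = 3 + (369 - 1*(-404)) = 3 + (369 + 404) = 3 + 773 = 776)
-722416/z(-392, l) = -722416/776 = -722416*1/776 = -90302/97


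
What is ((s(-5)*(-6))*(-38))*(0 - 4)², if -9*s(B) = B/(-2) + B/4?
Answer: -1520/3 ≈ -506.67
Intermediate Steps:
s(B) = B/36 (s(B) = -(B/(-2) + B/4)/9 = -(B*(-½) + B*(¼))/9 = -(-B/2 + B/4)/9 = -(-1)*B/36 = B/36)
((s(-5)*(-6))*(-38))*(0 - 4)² = ((((1/36)*(-5))*(-6))*(-38))*(0 - 4)² = (-5/36*(-6)*(-38))*(-4)² = ((⅚)*(-38))*16 = -95/3*16 = -1520/3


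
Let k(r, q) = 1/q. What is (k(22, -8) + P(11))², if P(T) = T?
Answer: 7569/64 ≈ 118.27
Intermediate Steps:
(k(22, -8) + P(11))² = (1/(-8) + 11)² = (-⅛ + 11)² = (87/8)² = 7569/64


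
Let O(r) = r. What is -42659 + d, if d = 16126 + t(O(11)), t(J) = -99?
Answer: -26632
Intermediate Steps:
d = 16027 (d = 16126 - 99 = 16027)
-42659 + d = -42659 + 16027 = -26632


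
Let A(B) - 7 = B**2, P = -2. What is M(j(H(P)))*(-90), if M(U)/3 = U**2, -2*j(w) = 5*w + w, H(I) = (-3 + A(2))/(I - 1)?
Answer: -17280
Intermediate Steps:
A(B) = 7 + B**2
H(I) = 8/(-1 + I) (H(I) = (-3 + (7 + 2**2))/(I - 1) = (-3 + (7 + 4))/(-1 + I) = (-3 + 11)/(-1 + I) = 8/(-1 + I))
j(w) = -3*w (j(w) = -(5*w + w)/2 = -3*w)
M(U) = 3*U**2
M(j(H(P)))*(-90) = (3*(-24/(-1 - 2))**2)*(-90) = (3*(-24/(-3))**2)*(-90) = (3*(-24*(-1)/3)**2)*(-90) = (3*(-3*(-8/3))**2)*(-90) = (3*8**2)*(-90) = (3*64)*(-90) = 192*(-90) = -17280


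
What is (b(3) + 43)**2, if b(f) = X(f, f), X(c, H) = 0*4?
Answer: 1849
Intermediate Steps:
X(c, H) = 0
b(f) = 0
(b(3) + 43)**2 = (0 + 43)**2 = 43**2 = 1849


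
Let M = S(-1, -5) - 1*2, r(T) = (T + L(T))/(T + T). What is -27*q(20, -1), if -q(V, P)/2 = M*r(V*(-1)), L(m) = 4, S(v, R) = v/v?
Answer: -108/5 ≈ -21.600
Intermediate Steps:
S(v, R) = 1
r(T) = (4 + T)/(2*T) (r(T) = (T + 4)/(T + T) = (4 + T)/((2*T)) = (4 + T)*(1/(2*T)) = (4 + T)/(2*T))
M = -1 (M = 1 - 1*2 = 1 - 2 = -1)
q(V, P) = -(4 - V)/V (q(V, P) = -(-2)*(4 + V*(-1))/(2*((V*(-1)))) = -(-2)*(4 - V)/(2*((-V))) = -(-2)*(-1/V)*(4 - V)/2 = -(-2)*(-(4 - V)/(2*V)) = -(4 - V)/V)
-27*q(20, -1) = -27*(-4 + 20)/20 = -27*16/20 = -27*⅘ = -108/5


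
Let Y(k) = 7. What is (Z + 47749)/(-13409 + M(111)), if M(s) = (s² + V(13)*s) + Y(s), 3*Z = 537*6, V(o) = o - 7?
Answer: -48823/415 ≈ -117.65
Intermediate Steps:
V(o) = -7 + o
Z = 1074 (Z = (537*6)/3 = (⅓)*3222 = 1074)
M(s) = 7 + s² + 6*s (M(s) = (s² + (-7 + 13)*s) + 7 = (s² + 6*s) + 7 = 7 + s² + 6*s)
(Z + 47749)/(-13409 + M(111)) = (1074 + 47749)/(-13409 + (7 + 111² + 6*111)) = 48823/(-13409 + (7 + 12321 + 666)) = 48823/(-13409 + 12994) = 48823/(-415) = 48823*(-1/415) = -48823/415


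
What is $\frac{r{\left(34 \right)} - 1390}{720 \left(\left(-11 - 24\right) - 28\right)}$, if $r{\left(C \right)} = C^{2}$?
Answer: $\frac{13}{2520} \approx 0.0051587$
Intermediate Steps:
$\frac{r{\left(34 \right)} - 1390}{720 \left(\left(-11 - 24\right) - 28\right)} = \frac{34^{2} - 1390}{720 \left(\left(-11 - 24\right) - 28\right)} = \frac{1156 - 1390}{720 \left(-35 - 28\right)} = - \frac{234}{720 \left(-63\right)} = - \frac{234}{-45360} = \left(-234\right) \left(- \frac{1}{45360}\right) = \frac{13}{2520}$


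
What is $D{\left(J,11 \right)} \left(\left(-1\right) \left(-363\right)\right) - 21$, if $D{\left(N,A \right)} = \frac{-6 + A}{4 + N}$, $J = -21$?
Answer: $- \frac{2172}{17} \approx -127.76$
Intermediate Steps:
$D{\left(N,A \right)} = \frac{-6 + A}{4 + N}$
$D{\left(J,11 \right)} \left(\left(-1\right) \left(-363\right)\right) - 21 = \frac{-6 + 11}{4 - 21} \left(\left(-1\right) \left(-363\right)\right) - 21 = \frac{1}{-17} \cdot 5 \cdot 363 - 21 = \left(- \frac{1}{17}\right) 5 \cdot 363 - 21 = \left(- \frac{5}{17}\right) 363 - 21 = - \frac{1815}{17} - 21 = - \frac{2172}{17}$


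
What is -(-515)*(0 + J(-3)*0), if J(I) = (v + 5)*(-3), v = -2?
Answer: 0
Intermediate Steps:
J(I) = -9 (J(I) = (-2 + 5)*(-3) = 3*(-3) = -9)
-(-515)*(0 + J(-3)*0) = -(-515)*(0 - 9*0) = -(-515)*(0 + 0) = -(-515)*0 = -103*0 = 0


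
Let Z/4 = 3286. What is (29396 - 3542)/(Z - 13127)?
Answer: 25854/17 ≈ 1520.8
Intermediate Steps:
Z = 13144 (Z = 4*3286 = 13144)
(29396 - 3542)/(Z - 13127) = (29396 - 3542)/(13144 - 13127) = 25854/17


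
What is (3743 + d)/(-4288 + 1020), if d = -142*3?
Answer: -3317/3268 ≈ -1.0150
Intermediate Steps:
d = -426
(3743 + d)/(-4288 + 1020) = (3743 - 426)/(-4288 + 1020) = 3317/(-3268) = 3317*(-1/3268) = -3317/3268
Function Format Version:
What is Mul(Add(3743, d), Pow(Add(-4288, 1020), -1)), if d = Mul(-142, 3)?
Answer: Rational(-3317, 3268) ≈ -1.0150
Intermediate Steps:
d = -426
Mul(Add(3743, d), Pow(Add(-4288, 1020), -1)) = Mul(Add(3743, -426), Pow(Add(-4288, 1020), -1)) = Mul(3317, Pow(-3268, -1)) = Mul(3317, Rational(-1, 3268)) = Rational(-3317, 3268)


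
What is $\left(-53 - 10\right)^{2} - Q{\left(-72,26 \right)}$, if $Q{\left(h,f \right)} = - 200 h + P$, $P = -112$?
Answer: $-10319$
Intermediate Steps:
$Q{\left(h,f \right)} = -112 - 200 h$ ($Q{\left(h,f \right)} = - 200 h - 112 = -112 - 200 h$)
$\left(-53 - 10\right)^{2} - Q{\left(-72,26 \right)} = \left(-53 - 10\right)^{2} - \left(-112 - -14400\right) = \left(-63\right)^{2} - \left(-112 + 14400\right) = 3969 - 14288 = -10319$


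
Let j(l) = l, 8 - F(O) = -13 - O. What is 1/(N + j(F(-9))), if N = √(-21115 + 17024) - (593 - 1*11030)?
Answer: 10449/109185692 - I*√4091/109185692 ≈ 9.5699e-5 - 5.858e-7*I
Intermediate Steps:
F(O) = 21 + O (F(O) = 8 - (-13 - O) = 8 + (13 + O) = 21 + O)
N = 10437 + I*√4091 (N = √(-4091) - (593 - 11030) = I*√4091 - 1*(-10437) = I*√4091 + 10437 = 10437 + I*√4091 ≈ 10437.0 + 63.961*I)
1/(N + j(F(-9))) = 1/((10437 + I*√4091) + (21 - 9)) = 1/((10437 + I*√4091) + 12) = 1/(10449 + I*√4091)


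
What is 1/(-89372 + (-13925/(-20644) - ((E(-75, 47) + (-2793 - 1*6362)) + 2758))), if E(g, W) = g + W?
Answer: -20644/1712343943 ≈ -1.2056e-5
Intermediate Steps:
E(g, W) = W + g
1/(-89372 + (-13925/(-20644) - ((E(-75, 47) + (-2793 - 1*6362)) + 2758))) = 1/(-89372 + (-13925/(-20644) - (((47 - 75) + (-2793 - 1*6362)) + 2758))) = 1/(-89372 + (-13925*(-1/20644) - ((-28 + (-2793 - 6362)) + 2758))) = 1/(-89372 + (13925/20644 - ((-28 - 9155) + 2758))) = 1/(-89372 + (13925/20644 - (-9183 + 2758))) = 1/(-89372 + (13925/20644 - 1*(-6425))) = 1/(-89372 + (13925/20644 + 6425)) = 1/(-89372 + 132651625/20644) = 1/(-1712343943/20644) = -20644/1712343943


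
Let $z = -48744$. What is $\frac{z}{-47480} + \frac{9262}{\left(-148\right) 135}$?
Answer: $\frac{6676817}{11858130} \approx 0.56306$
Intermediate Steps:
$\frac{z}{-47480} + \frac{9262}{\left(-148\right) 135} = - \frac{48744}{-47480} + \frac{9262}{\left(-148\right) 135} = \left(-48744\right) \left(- \frac{1}{47480}\right) + \frac{9262}{-19980} = \frac{6093}{5935} + 9262 \left(- \frac{1}{19980}\right) = \frac{6093}{5935} - \frac{4631}{9990} = \frac{6676817}{11858130}$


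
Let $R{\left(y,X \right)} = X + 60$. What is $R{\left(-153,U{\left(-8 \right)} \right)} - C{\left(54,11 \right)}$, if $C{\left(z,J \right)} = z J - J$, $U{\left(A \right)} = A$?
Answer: $-531$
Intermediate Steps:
$C{\left(z,J \right)} = - J + J z$ ($C{\left(z,J \right)} = J z - J = - J + J z$)
$R{\left(y,X \right)} = 60 + X$
$R{\left(-153,U{\left(-8 \right)} \right)} - C{\left(54,11 \right)} = \left(60 - 8\right) - 11 \left(-1 + 54\right) = 52 - 11 \cdot 53 = 52 - 583 = -531$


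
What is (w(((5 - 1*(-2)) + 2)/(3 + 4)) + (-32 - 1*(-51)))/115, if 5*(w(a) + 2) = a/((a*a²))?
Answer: 6934/46575 ≈ 0.14888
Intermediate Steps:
w(a) = -2 + 1/(5*a²) (w(a) = -2 + (a/((a*a²)))/5 = -2 + (a/(a³))/5 = -2 + (a/a³)/5 = -2 + 1/(5*a²))
(w(((5 - 1*(-2)) + 2)/(3 + 4)) + (-32 - 1*(-51)))/115 = ((-2 + 1/(5*(((5 - 1*(-2)) + 2)/(3 + 4))²)) + (-32 - 1*(-51)))/115 = ((-2 + 1/(5*(((5 + 2) + 2)/7)²)) + (-32 + 51))*(1/115) = ((-2 + 1/(5*((7 + 2)*(⅐))²)) + 19)*(1/115) = ((-2 + 1/(5*(9*(⅐))²)) + 19)*(1/115) = ((-2 + 1/(5*(9/7)²)) + 19)*(1/115) = ((-2 + (⅕)*(49/81)) + 19)*(1/115) = ((-2 + 49/405) + 19)*(1/115) = (-761/405 + 19)*(1/115) = (6934/405)*(1/115) = 6934/46575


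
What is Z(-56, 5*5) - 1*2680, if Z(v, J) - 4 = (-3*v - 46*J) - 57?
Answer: -3715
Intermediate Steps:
Z(v, J) = -53 - 46*J - 3*v (Z(v, J) = 4 + ((-3*v - 46*J) - 57) = 4 + ((-46*J - 3*v) - 57) = 4 + (-57 - 46*J - 3*v) = -53 - 46*J - 3*v)
Z(-56, 5*5) - 1*2680 = (-53 - 230*5 - 3*(-56)) - 1*2680 = (-53 - 46*25 + 168) - 2680 = (-53 - 1150 + 168) - 2680 = -1035 - 2680 = -3715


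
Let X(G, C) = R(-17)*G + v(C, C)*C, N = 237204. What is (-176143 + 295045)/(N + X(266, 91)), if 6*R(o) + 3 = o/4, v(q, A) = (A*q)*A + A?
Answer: 1426824/825841495 ≈ 0.0017277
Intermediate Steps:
v(q, A) = A + q*A² (v(q, A) = q*A² + A = A + q*A²)
R(o) = -½ + o/24 (R(o) = -½ + (o/4)/6 = -½ + o/24)
X(G, C) = -29*G/24 + C²*(1 + C²) (X(G, C) = (-½ + (1/24)*(-17))*G + (C*(1 + C*C))*C = (-½ - 17/24)*G + (C*(1 + C²))*C = -29*G/24 + C²*(1 + C²))
(-176143 + 295045)/(N + X(266, 91)) = (-176143 + 295045)/(237204 + (91² + 91⁴ - 29/24*266)) = 118902/(237204 + (8281 + 68574961 - 3857/12)) = 118902/(237204 + 822995047/12) = 118902/(825841495/12) = 118902*(12/825841495) = 1426824/825841495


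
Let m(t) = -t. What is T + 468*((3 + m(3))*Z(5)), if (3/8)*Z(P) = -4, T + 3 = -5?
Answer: -8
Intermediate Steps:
T = -8 (T = -3 - 5 = -8)
Z(P) = -32/3 (Z(P) = (8/3)*(-4) = -32/3)
T + 468*((3 + m(3))*Z(5)) = -8 + 468*((3 - 1*3)*(-32/3)) = -8 + 468*((3 - 3)*(-32/3)) = -8 + 468*(0*(-32/3)) = -8 + 468*0 = -8 + 0 = -8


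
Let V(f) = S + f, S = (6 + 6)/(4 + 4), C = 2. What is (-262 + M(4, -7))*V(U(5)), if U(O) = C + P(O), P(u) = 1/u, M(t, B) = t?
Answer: -4773/5 ≈ -954.60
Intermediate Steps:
S = 3/2 (S = 12/8 = 12*(⅛) = 3/2 ≈ 1.5000)
P(u) = 1/u
U(O) = 2 + 1/O
V(f) = 3/2 + f
(-262 + M(4, -7))*V(U(5)) = (-262 + 4)*(3/2 + (2 + 1/5)) = -258*(3/2 + (2 + ⅕)) = -258*(3/2 + 11/5) = -258*37/10 = -4773/5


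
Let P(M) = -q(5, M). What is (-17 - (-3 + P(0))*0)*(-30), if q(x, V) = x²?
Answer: 510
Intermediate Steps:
P(M) = -25 (P(M) = -1*5² = -1*25 = -25)
(-17 - (-3 + P(0))*0)*(-30) = (-17 - (-3 - 25)*0)*(-30) = (-17 - 1*(-28)*0)*(-30) = (-17 + 28*0)*(-30) = (-17 + 0)*(-30) = -17*(-30) = 510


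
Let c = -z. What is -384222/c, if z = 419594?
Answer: 192111/209797 ≈ 0.91570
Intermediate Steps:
c = -419594 (c = -1*419594 = -419594)
-384222/c = -384222/(-419594) = -384222*(-1/419594) = 192111/209797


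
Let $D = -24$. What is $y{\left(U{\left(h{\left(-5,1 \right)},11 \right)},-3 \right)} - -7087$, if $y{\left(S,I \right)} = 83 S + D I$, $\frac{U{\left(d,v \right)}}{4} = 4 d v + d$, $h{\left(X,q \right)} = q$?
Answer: $22099$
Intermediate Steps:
$U{\left(d,v \right)} = 4 d + 16 d v$ ($U{\left(d,v \right)} = 4 \left(4 d v + d\right) = 4 \left(d + 4 d v\right) = 4 d + 16 d v$)
$y{\left(S,I \right)} = - 24 I + 83 S$ ($y{\left(S,I \right)} = 83 S - 24 I = - 24 I + 83 S$)
$y{\left(U{\left(h{\left(-5,1 \right)},11 \right)},-3 \right)} - -7087 = \left(\left(-24\right) \left(-3\right) + 83 \cdot 4 \cdot 1 \left(1 + 4 \cdot 11\right)\right) - -7087 = \left(72 + 83 \cdot 4 \cdot 1 \left(1 + 44\right)\right) + 7087 = \left(72 + 83 \cdot 4 \cdot 1 \cdot 45\right) + 7087 = \left(72 + 83 \cdot 180\right) + 7087 = \left(72 + 14940\right) + 7087 = 15012 + 7087 = 22099$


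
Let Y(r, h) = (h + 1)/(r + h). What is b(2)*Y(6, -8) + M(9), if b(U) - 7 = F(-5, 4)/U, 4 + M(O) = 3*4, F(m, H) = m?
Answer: 95/4 ≈ 23.750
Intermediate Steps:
M(O) = 8 (M(O) = -4 + 3*4 = -4 + 12 = 8)
Y(r, h) = (1 + h)/(h + r)
b(U) = 7 - 5/U
b(2)*Y(6, -8) + M(9) = (7 - 5/2)*((1 - 8)/(-8 + 6)) + 8 = (7 - 5*1/2)*(-7/(-2)) + 8 = (7 - 5/2)*(-1/2*(-7)) + 8 = (9/2)*(7/2) + 8 = 63/4 + 8 = 95/4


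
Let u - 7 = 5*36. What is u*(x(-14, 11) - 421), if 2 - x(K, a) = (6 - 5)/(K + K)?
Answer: -2193697/28 ≈ -78346.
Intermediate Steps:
x(K, a) = 2 - 1/(2*K) (x(K, a) = 2 - (6 - 5)/(K + K) = 2 - 1/(2*K))
u = 187 (u = 7 + 5*36 = 7 + 180 = 187)
u*(x(-14, 11) - 421) = 187*((2 - ½/(-14)) - 421) = 187*((2 - ½*(-1/14)) - 421) = 187*((2 + 1/28) - 421) = 187*(57/28 - 421) = 187*(-11731/28) = -2193697/28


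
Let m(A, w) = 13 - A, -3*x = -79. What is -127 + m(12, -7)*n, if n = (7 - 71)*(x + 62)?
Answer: -17341/3 ≈ -5780.3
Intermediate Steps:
x = 79/3 (x = -1/3*(-79) = 79/3 ≈ 26.333)
n = -16960/3 (n = (7 - 71)*(79/3 + 62) = -64*265/3 = -16960/3 ≈ -5653.3)
-127 + m(12, -7)*n = -127 + (13 - 1*12)*(-16960/3) = -127 + (13 - 12)*(-16960/3) = -127 + 1*(-16960/3) = -127 - 16960/3 = -17341/3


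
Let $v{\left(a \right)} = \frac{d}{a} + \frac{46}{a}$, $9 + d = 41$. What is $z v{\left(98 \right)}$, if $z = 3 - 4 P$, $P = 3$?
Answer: $- \frac{351}{49} \approx -7.1633$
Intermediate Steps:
$d = 32$ ($d = -9 + 41 = 32$)
$v{\left(a \right)} = \frac{78}{a}$ ($v{\left(a \right)} = \frac{32}{a} + \frac{46}{a} = \frac{78}{a}$)
$z = -9$ ($z = 3 - 12 = -9$)
$z v{\left(98 \right)} = - 9 \cdot \frac{78}{98} = - 9 \cdot 78 \cdot \frac{1}{98} = \left(-9\right) \frac{39}{49} = - \frac{351}{49}$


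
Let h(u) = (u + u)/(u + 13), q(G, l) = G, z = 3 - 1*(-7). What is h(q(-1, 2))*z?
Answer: -5/3 ≈ -1.6667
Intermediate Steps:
z = 10 (z = 3 + 7 = 10)
h(u) = 2*u/(13 + u) (h(u) = (2*u)/(13 + u) = 2*u/(13 + u))
h(q(-1, 2))*z = (2*(-1)/(13 - 1))*10 = (2*(-1)/12)*10 = (2*(-1)*(1/12))*10 = -1/6*10 = -5/3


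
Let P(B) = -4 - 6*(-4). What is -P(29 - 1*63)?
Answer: -20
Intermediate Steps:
P(B) = 20 (P(B) = -4 + 24 = 20)
-P(29 - 1*63) = -1*20 = -20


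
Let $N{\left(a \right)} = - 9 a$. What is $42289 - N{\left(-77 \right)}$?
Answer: $41596$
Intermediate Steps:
$42289 - N{\left(-77 \right)} = 42289 - \left(-9\right) \left(-77\right) = 42289 - 693 = 41596$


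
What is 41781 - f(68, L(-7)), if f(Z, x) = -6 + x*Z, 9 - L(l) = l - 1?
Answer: 40631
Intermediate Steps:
L(l) = 10 - l (L(l) = 9 - (l - 1) = 9 - (-1 + l) = 9 + (1 - l) = 10 - l)
f(Z, x) = -6 + Z*x
41781 - f(68, L(-7)) = 41781 - (-6 + 68*(10 - 1*(-7))) = 41781 - (-6 + 68*(10 + 7)) = 41781 - (-6 + 68*17) = 41781 - (-6 + 1156) = 41781 - 1*1150 = 41781 - 1150 = 40631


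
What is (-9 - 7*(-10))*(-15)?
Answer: -915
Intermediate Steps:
(-9 - 7*(-10))*(-15) = (-9 + 70)*(-15) = 61*(-15) = -915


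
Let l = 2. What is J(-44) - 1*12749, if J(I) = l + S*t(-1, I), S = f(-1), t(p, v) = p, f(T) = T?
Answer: -12746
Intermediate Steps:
S = -1
J(I) = 3 (J(I) = 2 - 1*(-1) = 2 + 1 = 3)
J(-44) - 1*12749 = 3 - 1*12749 = 3 - 12749 = -12746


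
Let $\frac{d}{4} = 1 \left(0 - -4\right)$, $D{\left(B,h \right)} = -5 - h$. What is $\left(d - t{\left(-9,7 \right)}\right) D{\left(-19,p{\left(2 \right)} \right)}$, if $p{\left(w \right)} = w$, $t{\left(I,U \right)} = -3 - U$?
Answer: $-182$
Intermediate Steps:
$d = 16$ ($d = 4 \cdot 1 \left(0 - -4\right) = 4 \cdot 1 \left(0 + \left(-1 + 5\right)\right) = 4 \cdot 1 \left(0 + 4\right) = 4 \cdot 1 \cdot 4 = 4 \cdot 4 = 16$)
$\left(d - t{\left(-9,7 \right)}\right) D{\left(-19,p{\left(2 \right)} \right)} = \left(16 - \left(-3 - 7\right)\right) \left(-5 - 2\right) = \left(16 - -10\right) \left(-7\right) = \left(16 + 10\right) \left(-7\right) = 26 \left(-7\right) = -182$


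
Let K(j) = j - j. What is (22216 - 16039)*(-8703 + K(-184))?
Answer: -53758431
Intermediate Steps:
K(j) = 0
(22216 - 16039)*(-8703 + K(-184)) = (22216 - 16039)*(-8703 + 0) = 6177*(-8703) = -53758431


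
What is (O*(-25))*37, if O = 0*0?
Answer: 0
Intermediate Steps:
O = 0
(O*(-25))*37 = (0*(-25))*37 = 0*37 = 0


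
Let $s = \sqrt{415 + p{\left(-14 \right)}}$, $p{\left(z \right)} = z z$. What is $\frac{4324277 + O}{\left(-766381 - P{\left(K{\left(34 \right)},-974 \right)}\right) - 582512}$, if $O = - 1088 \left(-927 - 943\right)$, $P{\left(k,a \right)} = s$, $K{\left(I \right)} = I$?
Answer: $- \frac{659799285957}{139962486526} + \frac{6358837 \sqrt{611}}{1819512324838} \approx -4.714$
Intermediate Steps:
$p{\left(z \right)} = z^{2}$
$s = \sqrt{611}$ ($s = \sqrt{415 + \left(-14\right)^{2}} = \sqrt{415 + 196} = \sqrt{611} \approx 24.718$)
$P{\left(k,a \right)} = \sqrt{611}$
$O = 2034560$ ($O = \left(-1088\right) \left(-1870\right) = 2034560$)
$\frac{4324277 + O}{\left(-766381 - P{\left(K{\left(34 \right)},-974 \right)}\right) - 582512} = \frac{4324277 + 2034560}{\left(-766381 - \sqrt{611}\right) - 582512} = \frac{6358837}{-1348893 - \sqrt{611}}$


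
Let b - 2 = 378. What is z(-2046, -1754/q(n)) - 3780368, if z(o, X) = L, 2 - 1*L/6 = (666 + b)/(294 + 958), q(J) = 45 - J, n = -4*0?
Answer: -1183252997/313 ≈ -3.7804e+6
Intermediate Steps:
b = 380 (b = 2 + 378 = 380)
n = 0
L = 2187/313 (L = 12 - 6*(666 + 380)/(294 + 958) = 12 - 6276/1252 = 12 - 6*523/626 = 12 - 1569/313 = 2187/313 ≈ 6.9872)
z(o, X) = 2187/313
z(-2046, -1754/q(n)) - 3780368 = 2187/313 - 3780368 = -1183252997/313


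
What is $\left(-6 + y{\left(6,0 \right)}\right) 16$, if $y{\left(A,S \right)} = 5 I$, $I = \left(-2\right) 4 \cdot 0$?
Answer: $-96$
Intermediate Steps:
$I = 0$ ($I = \left(-8\right) 0 = 0$)
$y{\left(A,S \right)} = 0$ ($y{\left(A,S \right)} = 5 \cdot 0 = 0$)
$\left(-6 + y{\left(6,0 \right)}\right) 16 = \left(-6 + 0\right) 16 = \left(-6\right) 16 = -96$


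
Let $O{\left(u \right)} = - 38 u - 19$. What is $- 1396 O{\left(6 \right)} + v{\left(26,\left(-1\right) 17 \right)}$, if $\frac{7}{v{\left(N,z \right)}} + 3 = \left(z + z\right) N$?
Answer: $\frac{305848237}{887} \approx 3.4481 \cdot 10^{5}$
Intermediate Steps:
$O{\left(u \right)} = -19 - 38 u$
$v{\left(N,z \right)} = \frac{7}{-3 + 2 N z}$ ($v{\left(N,z \right)} = \frac{7}{-3 + \left(z + z\right) N} = \frac{7}{-3 + 2 z N} = \frac{7}{-3 + 2 N z}$)
$- 1396 O{\left(6 \right)} + v{\left(26,\left(-1\right) 17 \right)} = - 1396 \left(-19 - 228\right) + \frac{7}{-3 + 2 \cdot 26 \left(\left(-1\right) 17\right)} = - 1396 \left(-19 - 228\right) + \frac{7}{-3 + 2 \cdot 26 \left(-17\right)} = \left(-1396\right) \left(-247\right) + \frac{7}{-3 - 884} = 344812 + \frac{7}{-887} = 344812 + 7 \left(- \frac{1}{887}\right) = 344812 - \frac{7}{887} = \frac{305848237}{887}$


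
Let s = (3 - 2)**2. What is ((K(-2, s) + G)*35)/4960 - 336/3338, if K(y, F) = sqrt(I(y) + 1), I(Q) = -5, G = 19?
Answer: 55321/1655648 + 7*I/496 ≈ 0.033414 + 0.014113*I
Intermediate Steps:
s = 1 (s = 1**2 = 1)
K(y, F) = 2*I (K(y, F) = sqrt(-5 + 1) = sqrt(-4) = 2*I)
((K(-2, s) + G)*35)/4960 - 336/3338 = ((2*I + 19)*35)/4960 - 336/3338 = ((19 + 2*I)*35)*(1/4960) - 336*1/3338 = (665 + 70*I)*(1/4960) - 168/1669 = (133/992 + 7*I/496) - 168/1669 = 55321/1655648 + 7*I/496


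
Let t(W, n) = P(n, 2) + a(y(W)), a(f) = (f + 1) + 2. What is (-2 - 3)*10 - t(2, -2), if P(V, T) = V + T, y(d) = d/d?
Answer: -54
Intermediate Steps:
y(d) = 1
P(V, T) = T + V
a(f) = 3 + f (a(f) = (1 + f) + 2 = 3 + f)
t(W, n) = 6 + n (t(W, n) = (2 + n) + (3 + 1) = (2 + n) + 4 = 6 + n)
(-2 - 3)*10 - t(2, -2) = (-2 - 3)*10 - (6 - 2) = -5*10 - 1*4 = -50 - 4 = -54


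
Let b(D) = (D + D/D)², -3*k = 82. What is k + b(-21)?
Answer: 1118/3 ≈ 372.67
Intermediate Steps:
k = -82/3 (k = -⅓*82 = -82/3 ≈ -27.333)
b(D) = (1 + D)² (b(D) = (D + 1)² = (1 + D)²)
k + b(-21) = -82/3 + (1 - 21)² = -82/3 + (-20)² = -82/3 + 400 = 1118/3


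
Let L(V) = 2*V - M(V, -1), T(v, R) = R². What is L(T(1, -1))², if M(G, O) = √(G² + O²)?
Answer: (2 - √2)² ≈ 0.34315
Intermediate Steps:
L(V) = -√(1 + V²) + 2*V (L(V) = 2*V - √(V² + (-1)²) = 2*V - √(V² + 1) = 2*V - √(1 + V²) = -√(1 + V²) + 2*V)
L(T(1, -1))² = (-√(1 + ((-1)²)²) + 2*(-1)²)² = (-√(1 + 1²) + 2*1)² = (-√(1 + 1) + 2)² = (-√2 + 2)² = (2 - √2)²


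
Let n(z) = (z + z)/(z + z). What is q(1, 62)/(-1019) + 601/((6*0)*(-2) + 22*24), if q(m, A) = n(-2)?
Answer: 611891/538032 ≈ 1.1373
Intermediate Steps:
n(z) = 1 (n(z) = (2*z)/((2*z)) = (2*z)*(1/(2*z)) = 1)
q(m, A) = 1
q(1, 62)/(-1019) + 601/((6*0)*(-2) + 22*24) = 1/(-1019) + 601/((6*0)*(-2) + 22*24) = 1*(-1/1019) + 601/(0*(-2) + 528) = -1/1019 + 601/(0 + 528) = -1/1019 + 601/528 = 611891/538032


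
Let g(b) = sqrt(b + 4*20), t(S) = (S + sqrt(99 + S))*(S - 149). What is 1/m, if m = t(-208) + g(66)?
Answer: 1/(74256 + sqrt(146) - 357*I*sqrt(109)) ≈ 1.3431e-5 + 6.7404e-7*I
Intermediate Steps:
t(S) = (-149 + S)*(S + sqrt(99 + S)) (t(S) = (S + sqrt(99 + S))*(-149 + S) = (-149 + S)*(S + sqrt(99 + S)))
g(b) = sqrt(80 + b) (g(b) = sqrt(b + 80) = sqrt(80 + b))
m = 74256 + sqrt(146) - 357*I*sqrt(109) (m = ((-208)**2 - 149*(-208) - 149*sqrt(99 - 208) - 208*sqrt(99 - 208)) + sqrt(80 + 66) = (43264 + 30992 - 149*I*sqrt(109) - 208*I*sqrt(109)) + sqrt(146) = (74256 - 357*I*sqrt(109)) + sqrt(146) = 74256 + sqrt(146) - 357*I*sqrt(109) ≈ 74268.0 - 3727.2*I)
1/m = 1/(74256 + sqrt(146) - 357*I*sqrt(109))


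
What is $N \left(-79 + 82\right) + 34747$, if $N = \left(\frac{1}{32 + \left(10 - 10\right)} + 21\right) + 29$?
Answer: $\frac{1116707}{32} \approx 34897.0$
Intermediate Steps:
$N = \frac{1601}{32}$ ($N = \left(\frac{1}{32 + 0} + 21\right) + 29 = \left(\frac{1}{32} + 21\right) + 29 = \frac{673}{32} + 29 = \frac{1601}{32} \approx 50.031$)
$N \left(-79 + 82\right) + 34747 = \frac{1601 \left(-79 + 82\right)}{32} + 34747 = \frac{1601}{32} \cdot 3 + 34747 = \frac{4803}{32} + 34747 = \frac{1116707}{32}$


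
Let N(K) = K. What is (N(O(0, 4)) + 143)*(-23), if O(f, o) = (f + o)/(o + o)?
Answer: -6601/2 ≈ -3300.5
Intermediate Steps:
O(f, o) = (f + o)/(2*o) (O(f, o) = (f + o)/((2*o)) = (f + o)*(1/(2*o)) = (f + o)/(2*o))
(N(O(0, 4)) + 143)*(-23) = ((½)*(0 + 4)/4 + 143)*(-23) = ((½)*(¼)*4 + 143)*(-23) = (½ + 143)*(-23) = (287/2)*(-23) = -6601/2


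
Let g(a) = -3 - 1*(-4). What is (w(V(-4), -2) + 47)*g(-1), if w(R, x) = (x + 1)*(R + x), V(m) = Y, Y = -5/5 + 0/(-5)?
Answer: 50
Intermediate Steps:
g(a) = 1 (g(a) = -3 + 4 = 1)
Y = -1 (Y = -5*⅕ + 0*(-⅕) = -1 + 0 = -1)
V(m) = -1
w(R, x) = (1 + x)*(R + x)
(w(V(-4), -2) + 47)*g(-1) = ((-1 - 2 + (-2)² - 1*(-2)) + 47)*1 = ((-1 - 2 + 4 + 2) + 47)*1 = (3 + 47)*1 = 50*1 = 50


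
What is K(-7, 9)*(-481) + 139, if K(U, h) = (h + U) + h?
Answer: -5152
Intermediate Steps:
K(U, h) = U + 2*h (K(U, h) = (U + h) + h = U + 2*h)
K(-7, 9)*(-481) + 139 = (-7 + 2*9)*(-481) + 139 = (-7 + 18)*(-481) + 139 = 11*(-481) + 139 = -5291 + 139 = -5152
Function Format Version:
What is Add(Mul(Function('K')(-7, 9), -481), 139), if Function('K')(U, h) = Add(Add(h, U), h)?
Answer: -5152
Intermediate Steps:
Function('K')(U, h) = Add(U, Mul(2, h)) (Function('K')(U, h) = Add(Add(U, h), h) = Add(U, Mul(2, h)))
Add(Mul(Function('K')(-7, 9), -481), 139) = Add(Mul(Add(-7, Mul(2, 9)), -481), 139) = Add(Mul(Add(-7, 18), -481), 139) = Add(Mul(11, -481), 139) = Add(-5291, 139) = -5152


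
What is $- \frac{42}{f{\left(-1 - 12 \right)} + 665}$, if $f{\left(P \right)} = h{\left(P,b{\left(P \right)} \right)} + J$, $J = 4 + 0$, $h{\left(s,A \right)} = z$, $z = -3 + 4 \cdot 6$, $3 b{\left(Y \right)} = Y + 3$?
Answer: $- \frac{7}{115} \approx -0.06087$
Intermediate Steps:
$b{\left(Y \right)} = 1 + \frac{Y}{3}$ ($b{\left(Y \right)} = \frac{Y + 3}{3} = \frac{3 + Y}{3} = 1 + \frac{Y}{3}$)
$z = 21$ ($z = -3 + 24 = 21$)
$h{\left(s,A \right)} = 21$
$J = 4$
$f{\left(P \right)} = 25$ ($f{\left(P \right)} = 21 + 4 = 25$)
$- \frac{42}{f{\left(-1 - 12 \right)} + 665} = - \frac{42}{25 + 665} = - \frac{42}{690} = \left(-42\right) \frac{1}{690} = - \frac{7}{115}$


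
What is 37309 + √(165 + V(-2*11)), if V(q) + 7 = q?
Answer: 37309 + 2*√34 ≈ 37321.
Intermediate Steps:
V(q) = -7 + q
37309 + √(165 + V(-2*11)) = 37309 + √(165 + (-7 - 2*11)) = 37309 + √(165 + (-7 - 22)) = 37309 + √(165 - 29) = 37309 + √136 = 37309 + 2*√34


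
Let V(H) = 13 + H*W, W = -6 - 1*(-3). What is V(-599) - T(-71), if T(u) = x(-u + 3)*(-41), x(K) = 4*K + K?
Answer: 16980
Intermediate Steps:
W = -3 (W = -6 + 3 = -3)
V(H) = 13 - 3*H (V(H) = 13 + H*(-3) = 13 - 3*H)
x(K) = 5*K
T(u) = -615 + 205*u (T(u) = (5*(-u + 3))*(-41) = (5*(3 - u))*(-41) = (15 - 5*u)*(-41) = -615 + 205*u)
V(-599) - T(-71) = (13 - 3*(-599)) - (-615 + 205*(-71)) = (13 + 1797) - (-615 - 14555) = 1810 - 1*(-15170) = 1810 + 15170 = 16980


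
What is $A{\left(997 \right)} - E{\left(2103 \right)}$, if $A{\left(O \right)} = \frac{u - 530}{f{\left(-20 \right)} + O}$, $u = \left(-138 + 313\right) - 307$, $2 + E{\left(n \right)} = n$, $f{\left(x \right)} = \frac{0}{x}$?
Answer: $- \frac{2095359}{997} \approx -2101.7$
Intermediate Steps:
$f{\left(x \right)} = 0$
$E{\left(n \right)} = -2 + n$
$u = -132$ ($u = 175 - 307 = -132$)
$A{\left(O \right)} = - \frac{662}{O}$ ($A{\left(O \right)} = \frac{-132 - 530}{0 + O} = - \frac{662}{O}$)
$A{\left(997 \right)} - E{\left(2103 \right)} = - \frac{662}{997} - \left(-2 + 2103\right) = \left(-662\right) \frac{1}{997} - 2101 = - \frac{662}{997} - 2101 = - \frac{2095359}{997}$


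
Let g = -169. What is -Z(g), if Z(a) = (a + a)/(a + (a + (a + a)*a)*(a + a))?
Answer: -2/113907 ≈ -1.7558e-5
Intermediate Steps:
Z(a) = 2*a/(a + 2*a*(a + 2*a²)) (Z(a) = (2*a)/(a + (a + (2*a)*a)*(2*a)) = (2*a)/(a + (a + 2*a²)*(2*a)) = (2*a)/(a + 2*a*(a + 2*a²)) = 2*a/(a + 2*a*(a + 2*a²)))
-Z(g) = -2/(1 + 2*(-169) + 4*(-169)²) = -2/(1 - 338 + 4*28561) = -2/(1 - 338 + 114244) = -2/113907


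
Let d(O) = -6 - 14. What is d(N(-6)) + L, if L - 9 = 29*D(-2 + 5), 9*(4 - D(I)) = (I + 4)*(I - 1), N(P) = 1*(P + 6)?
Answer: 539/9 ≈ 59.889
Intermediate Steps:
N(P) = 6 + P (N(P) = 1*(6 + P) = 6 + P)
d(O) = -20
D(I) = 4 - (-1 + I)*(4 + I)/9 (D(I) = 4 - (I + 4)*(I - 1)/9 = 4 - (4 + I)*(-1 + I)/9 = 4 - (-1 + I)*(4 + I)/9)
L = 719/9 (L = 9 + 29*(40/9 - (-2 + 5)/3 - (-2 + 5)²/9) = 9 + 29*(40/9 - ⅓*3 - ⅑*3²) = 9 + 29*(40/9 - 1 - ⅑*9) = 9 + 29*(40/9 - 1 - 1) = 9 + 29*(22/9) = 9 + 638/9 = 719/9 ≈ 79.889)
d(N(-6)) + L = -20 + 719/9 = 539/9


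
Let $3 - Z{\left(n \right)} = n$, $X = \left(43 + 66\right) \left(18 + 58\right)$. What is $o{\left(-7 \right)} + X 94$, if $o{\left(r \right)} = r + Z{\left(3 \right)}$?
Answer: $778689$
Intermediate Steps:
$X = 8284$ ($X = 109 \cdot 76 = 8284$)
$Z{\left(n \right)} = 3 - n$
$o{\left(r \right)} = r$ ($o{\left(r \right)} = r + \left(3 - 3\right) = r + 0 = r$)
$o{\left(-7 \right)} + X 94 = -7 + 8284 \cdot 94 = -7 + 778696 = 778689$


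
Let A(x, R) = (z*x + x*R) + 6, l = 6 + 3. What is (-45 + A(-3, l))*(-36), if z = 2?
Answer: 2592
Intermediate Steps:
l = 9
A(x, R) = 6 + 2*x + R*x (A(x, R) = (2*x + x*R) + 6 = (2*x + R*x) + 6 = 6 + 2*x + R*x)
(-45 + A(-3, l))*(-36) = (-45 + (6 + 2*(-3) + 9*(-3)))*(-36) = (-45 + (6 - 6 - 27))*(-36) = (-45 - 27)*(-36) = -72*(-36) = 2592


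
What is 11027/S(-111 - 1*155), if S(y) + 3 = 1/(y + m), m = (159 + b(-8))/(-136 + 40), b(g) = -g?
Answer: -283426981/77205 ≈ -3671.1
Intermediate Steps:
m = -167/96 (m = (159 - 1*(-8))/(-136 + 40) = (159 + 8)/(-96) = 167*(-1/96) = -167/96 ≈ -1.7396)
S(y) = -3 + 1/(-167/96 + y) (S(y) = -3 + 1/(y - 167/96) = -3 + 1/(-167/96 + y))
11027/S(-111 - 1*155) = 11027/((3*(199 - 96*(-111 - 1*155))/(-167 + 96*(-111 - 1*155)))) = 11027/((3*(199 - 96*(-111 - 155))/(-167 + 96*(-111 - 155)))) = 11027/((3*(199 - 96*(-266))/(-167 + 96*(-266)))) = 11027/((3*(199 + 25536)/(-167 - 25536))) = 11027/((3*25735/(-25703))) = 11027/((3*(-1/25703)*25735)) = 11027/(-77205/25703) = 11027*(-25703/77205) = -283426981/77205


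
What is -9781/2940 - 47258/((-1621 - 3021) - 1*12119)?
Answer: -2777869/5475260 ≈ -0.50735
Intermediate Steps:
-9781/2940 - 47258/((-1621 - 3021) - 1*12119) = -9781*1/2940 - 47258/(-4642 - 12119) = -9781/2940 - 47258/(-16761) = -9781/2940 - 47258*(-1/16761) = -9781/2940 + 47258/16761 = -2777869/5475260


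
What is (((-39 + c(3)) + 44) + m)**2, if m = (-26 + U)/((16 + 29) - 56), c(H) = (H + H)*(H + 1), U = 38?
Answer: 94249/121 ≈ 778.92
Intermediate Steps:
c(H) = 2*H*(1 + H) (c(H) = (2*H)*(1 + H) = 2*H*(1 + H))
m = -12/11 (m = (-26 + 38)/((16 + 29) - 56) = 12/(45 - 56) = 12/(-11) = 12*(-1/11) = -12/11 ≈ -1.0909)
(((-39 + c(3)) + 44) + m)**2 = (((-39 + 2*3*(1 + 3)) + 44) - 12/11)**2 = (((-39 + 2*3*4) + 44) - 12/11)**2 = (((-39 + 24) + 44) - 12/11)**2 = ((-15 + 44) - 12/11)**2 = (29 - 12/11)**2 = (307/11)**2 = 94249/121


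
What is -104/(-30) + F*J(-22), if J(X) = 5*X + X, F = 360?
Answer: -712748/15 ≈ -47517.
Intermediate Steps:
J(X) = 6*X
-104/(-30) + F*J(-22) = -104/(-30) + 360*(6*(-22)) = -104*(-1/30) + 360*(-132) = 52/15 - 47520 = -712748/15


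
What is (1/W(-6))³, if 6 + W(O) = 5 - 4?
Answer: -1/125 ≈ -0.0080000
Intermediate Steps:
W(O) = -5 (W(O) = -6 + (5 - 4) = -6 + 1 = -5)
(1/W(-6))³ = (1/(-5))³ = (1*(-⅕))³ = (-⅕)³ = -1/125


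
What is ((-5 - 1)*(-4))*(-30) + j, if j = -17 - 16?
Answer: -753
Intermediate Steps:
j = -33
((-5 - 1)*(-4))*(-30) + j = ((-5 - 1)*(-4))*(-30) - 33 = -6*(-4)*(-30) - 33 = 24*(-30) - 33 = -720 - 33 = -753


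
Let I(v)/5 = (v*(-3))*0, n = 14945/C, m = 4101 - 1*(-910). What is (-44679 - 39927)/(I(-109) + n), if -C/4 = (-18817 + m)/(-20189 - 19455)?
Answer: 1168070436/148119895 ≈ 7.8860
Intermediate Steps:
m = 5011 (m = 4101 + 910 = 5011)
C = -13806/9911 (C = -4*(-18817 + 5011)/(-20189 - 19455) = -(-55224)/(-39644) = -(-55224)*(-1)/39644 = -4*6903/19822 = -13806/9911 ≈ -1.3930)
n = -148119895/13806 (n = 14945/(-13806/9911) = 14945*(-9911/13806) = -148119895/13806 ≈ -10729.)
I(v) = 0 (I(v) = 5*((v*(-3))*0) = 5*(-3*v*0) = 5*0 = 0)
(-44679 - 39927)/(I(-109) + n) = (-44679 - 39927)/(0 - 148119895/13806) = -84606/(-148119895/13806) = -84606*(-13806/148119895) = 1168070436/148119895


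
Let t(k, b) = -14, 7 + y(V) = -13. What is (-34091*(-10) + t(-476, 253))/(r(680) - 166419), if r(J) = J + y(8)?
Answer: -113632/55253 ≈ -2.0566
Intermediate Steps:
y(V) = -20 (y(V) = -7 - 13 = -20)
r(J) = -20 + J (r(J) = J - 20 = -20 + J)
(-34091*(-10) + t(-476, 253))/(r(680) - 166419) = (-34091*(-10) - 14)/((-20 + 680) - 166419) = (340910 - 14)/(660 - 166419) = 340896/(-165759) = 340896*(-1/165759) = -113632/55253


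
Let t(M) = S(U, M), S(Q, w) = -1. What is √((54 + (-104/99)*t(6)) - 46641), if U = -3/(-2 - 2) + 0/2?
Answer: I*√50732099/33 ≈ 215.84*I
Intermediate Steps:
U = ¾ (U = -3/(-4) + 0*(½) = -3*(-¼) + 0 = ¾ + 0 = ¾ ≈ 0.75000)
t(M) = -1
√((54 + (-104/99)*t(6)) - 46641) = √((54 - 104/99*(-1)) - 46641) = √((54 + 104/99) - 46641) = √(5450/99 - 46641) = √(-4612009/99) = I*√50732099/33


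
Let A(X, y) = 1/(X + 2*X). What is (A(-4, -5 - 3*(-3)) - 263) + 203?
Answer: -721/12 ≈ -60.083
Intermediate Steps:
A(X, y) = 1/(3*X)
(A(-4, -5 - 3*(-3)) - 263) + 203 = ((⅓)/(-4) - 263) + 203 = ((⅓)*(-¼) - 263) + 203 = (-1/12 - 263) + 203 = -3157/12 + 203 = -721/12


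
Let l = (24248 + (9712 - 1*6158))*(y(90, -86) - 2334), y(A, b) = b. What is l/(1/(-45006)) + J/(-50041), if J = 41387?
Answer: 151526223952845253/50041 ≈ 3.0280e+12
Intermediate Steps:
l = -67280840 (l = (24248 + (9712 - 1*6158))*(-86 - 2334) = (24248 + (9712 - 6158))*(-2420) = (24248 + 3554)*(-2420) = 27802*(-2420) = -67280840)
l/(1/(-45006)) + J/(-50041) = -67280840/(1/(-45006)) + 41387/(-50041) = -67280840/(-1/45006) + 41387*(-1/50041) = -67280840*(-45006) - 41387/50041 = 3028041485040 - 41387/50041 = 151526223952845253/50041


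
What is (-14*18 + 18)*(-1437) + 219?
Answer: 336477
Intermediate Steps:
(-14*18 + 18)*(-1437) + 219 = (-252 + 18)*(-1437) + 219 = -234*(-1437) + 219 = 336258 + 219 = 336477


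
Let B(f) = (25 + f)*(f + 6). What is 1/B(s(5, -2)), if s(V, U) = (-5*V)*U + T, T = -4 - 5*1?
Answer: 1/3102 ≈ 0.00032237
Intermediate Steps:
T = -9 (T = -4 - 5 = -9)
s(V, U) = -9 - 5*U*V (s(V, U) = (-5*V)*U - 9 = -5*U*V - 9 = -9 - 5*U*V)
B(f) = (6 + f)*(25 + f) (B(f) = (25 + f)*(6 + f) = (6 + f)*(25 + f))
1/B(s(5, -2)) = 1/(150 + (-9 - 5*(-2)*5)**2 + 31*(-9 - 5*(-2)*5)) = 1/(150 + (-9 + 50)**2 + 31*(-9 + 50)) = 1/(150 + 41**2 + 31*41) = 1/(150 + 1681 + 1271) = 1/3102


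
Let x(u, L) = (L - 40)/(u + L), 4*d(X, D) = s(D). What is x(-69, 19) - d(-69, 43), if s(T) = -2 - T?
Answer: 1167/100 ≈ 11.670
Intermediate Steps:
d(X, D) = -1/2 - D/4 (d(X, D) = (-2 - D)/4 = -1/2 - D/4)
x(u, L) = (-40 + L)/(L + u)
x(-69, 19) - d(-69, 43) = (-40 + 19)/(19 - 69) - (-1/2 - 1/4*43) = -21/(-50) - (-1/2 - 43/4) = -1/50*(-21) - 1*(-45/4) = 21/50 + 45/4 = 1167/100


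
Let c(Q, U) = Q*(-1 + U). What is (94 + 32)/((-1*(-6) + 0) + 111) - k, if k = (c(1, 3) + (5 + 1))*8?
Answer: -818/13 ≈ -62.923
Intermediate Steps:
k = 64 (k = (1*(-1 + 3) + (5 + 1))*8 = (1*2 + 6)*8 = (2 + 6)*8 = 8*8 = 64)
(94 + 32)/((-1*(-6) + 0) + 111) - k = (94 + 32)/((-1*(-6) + 0) + 111) - 1*64 = 126/((6 + 0) + 111) - 64 = 126/(6 + 111) - 64 = 126/117 - 64 = 126*(1/117) - 64 = 14/13 - 64 = -818/13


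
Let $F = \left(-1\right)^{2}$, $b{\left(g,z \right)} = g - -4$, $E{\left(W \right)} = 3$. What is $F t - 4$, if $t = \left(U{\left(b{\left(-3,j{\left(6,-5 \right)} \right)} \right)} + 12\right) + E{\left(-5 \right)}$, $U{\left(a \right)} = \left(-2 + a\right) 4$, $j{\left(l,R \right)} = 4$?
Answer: $7$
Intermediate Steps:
$b{\left(g,z \right)} = 4 + g$ ($b{\left(g,z \right)} = g + 4 = 4 + g$)
$U{\left(a \right)} = -8 + 4 a$
$F = 1$
$t = 11$ ($t = \left(\left(-8 + 4 \left(4 - 3\right)\right) + 12\right) + 3 = \left(\left(-8 + 4 \cdot 1\right) + 12\right) + 3 = \left(\left(-8 + 4\right) + 12\right) + 3 = \left(-4 + 12\right) + 3 = 8 + 3 = 11$)
$F t - 4 = 1 \cdot 11 - 4 = 11 - 4 = 7$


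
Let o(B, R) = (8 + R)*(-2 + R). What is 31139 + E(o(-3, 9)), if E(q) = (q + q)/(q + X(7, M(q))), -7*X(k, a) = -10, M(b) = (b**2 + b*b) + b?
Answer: 26251843/843 ≈ 31141.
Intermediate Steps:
o(B, R) = (-2 + R)*(8 + R)
M(b) = b + 2*b**2 (M(b) = (b**2 + b**2) + b = 2*b**2 + b = b + 2*b**2)
X(k, a) = 10/7 (X(k, a) = -1/7*(-10) = 10/7)
E(q) = 2*q/(10/7 + q) (E(q) = (q + q)/(q + 10/7) = (2*q)/(10/7 + q) = 2*q/(10/7 + q))
31139 + E(o(-3, 9)) = 31139 + 14*(-16 + 9**2 + 6*9)/(10 + 7*(-16 + 9**2 + 6*9)) = 31139 + 14*(-16 + 81 + 54)/(10 + 7*(-16 + 81 + 54)) = 31139 + 14*119/(10 + 7*119) = 31139 + 14*119/(10 + 833) = 31139 + 14*119/843 = 31139 + 14*119*(1/843) = 31139 + 1666/843 = 26251843/843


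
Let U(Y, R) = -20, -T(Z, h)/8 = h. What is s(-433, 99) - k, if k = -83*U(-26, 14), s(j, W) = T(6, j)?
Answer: 1804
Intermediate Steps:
T(Z, h) = -8*h
s(j, W) = -8*j
k = 1660 (k = -83*(-20) = 1660)
s(-433, 99) - k = -8*(-433) - 1*1660 = 3464 - 1660 = 1804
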